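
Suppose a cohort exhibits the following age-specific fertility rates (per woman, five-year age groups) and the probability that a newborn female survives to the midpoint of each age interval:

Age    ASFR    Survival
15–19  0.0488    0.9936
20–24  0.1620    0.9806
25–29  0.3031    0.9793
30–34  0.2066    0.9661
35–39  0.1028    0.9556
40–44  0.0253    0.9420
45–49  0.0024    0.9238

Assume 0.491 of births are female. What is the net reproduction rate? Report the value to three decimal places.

Proportion female at birth = 0.491.
Survival-weighted fertility by age (5·fₓ·Sₓ):
  15–19: 5 × 0.0488 × 0.9936 = 0.24244
  20–24: 5 × 0.1620 × 0.9806 = 0.79429
  25–29: 5 × 0.3031 × 0.9793 = 1.48413
  30–34: 5 × 0.2066 × 0.9661 = 0.99798
  35–39: 5 × 0.1028 × 0.9556 = 0.49118
  40–44: 5 × 0.0253 × 0.9420 = 0.11916
  45–49: 5 × 0.0024 × 0.9238 = 0.01109
Sum = 4.14027
NRR = 0.491 × 4.14027 = 2.03287
An NRR exceeding 1 indicates intrinsic growth under these rates.

2.033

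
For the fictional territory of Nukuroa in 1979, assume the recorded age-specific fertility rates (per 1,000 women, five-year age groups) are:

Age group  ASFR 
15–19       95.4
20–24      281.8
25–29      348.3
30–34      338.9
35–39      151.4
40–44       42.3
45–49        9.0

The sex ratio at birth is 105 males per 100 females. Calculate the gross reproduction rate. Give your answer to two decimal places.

Proportion female at birth = 100 / (100 + 105) = 0.48780.
Sum of ASFRs = 95.4 + 281.8 + 348.3 + 338.9 + 151.4 + 42.3 + 9.0 = 1267.1
TFR = 5 × 1267.1 / 1000 = 6.3355
GRR = 0.48780 × 6.3355 = 3.09046

3.09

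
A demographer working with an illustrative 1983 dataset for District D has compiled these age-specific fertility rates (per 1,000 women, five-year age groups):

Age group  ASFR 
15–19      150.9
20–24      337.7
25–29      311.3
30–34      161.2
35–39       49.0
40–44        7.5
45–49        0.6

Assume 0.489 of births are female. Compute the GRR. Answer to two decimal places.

Proportion female at birth = 0.489.
Sum of ASFRs = 150.9 + 337.7 + 311.3 + 161.2 + 49.0 + 7.5 + 0.6 = 1018.2
TFR = 5 × 1018.2 / 1000 = 5.091
GRR = 0.489 × 5.091 = 2.48950

2.49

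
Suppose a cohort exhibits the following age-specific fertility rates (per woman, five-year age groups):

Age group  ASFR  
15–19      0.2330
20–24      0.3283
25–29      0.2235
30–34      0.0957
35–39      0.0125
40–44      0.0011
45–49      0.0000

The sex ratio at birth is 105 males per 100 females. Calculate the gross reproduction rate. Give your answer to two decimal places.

2.18

Proportion female at birth = 100 / (100 + 105) = 0.48780.
Sum of ASFRs = 0.2330 + 0.3283 + 0.2235 + 0.0957 + 0.0125 + 0.0011 + 0.0000 = 0.8941
TFR = 5 × 0.8941 = 4.4705
GRR = 0.48780 × 4.4705 = 2.18071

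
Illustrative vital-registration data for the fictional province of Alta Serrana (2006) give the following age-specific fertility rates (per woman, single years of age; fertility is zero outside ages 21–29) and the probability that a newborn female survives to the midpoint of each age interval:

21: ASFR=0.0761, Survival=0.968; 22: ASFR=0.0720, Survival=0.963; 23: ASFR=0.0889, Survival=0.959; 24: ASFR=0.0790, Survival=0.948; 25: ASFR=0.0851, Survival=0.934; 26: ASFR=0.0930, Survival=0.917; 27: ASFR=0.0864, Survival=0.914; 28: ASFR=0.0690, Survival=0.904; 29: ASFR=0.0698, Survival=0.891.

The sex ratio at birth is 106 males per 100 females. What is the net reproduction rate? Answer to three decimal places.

Proportion female at birth = 100 / (100 + 106) = 0.48544.
Survival-weighted fertility by age (1·fₓ·Sₓ):
  21: 1 × 0.0761 × 0.968 = 0.07366
  22: 1 × 0.0720 × 0.963 = 0.06934
  23: 1 × 0.0889 × 0.959 = 0.08526
  24: 1 × 0.0790 × 0.948 = 0.07489
  25: 1 × 0.0851 × 0.934 = 0.07948
  26: 1 × 0.0930 × 0.917 = 0.08528
  27: 1 × 0.0864 × 0.914 = 0.07897
  28: 1 × 0.0690 × 0.904 = 0.06238
  29: 1 × 0.0698 × 0.891 = 0.06219
Sum = 0.67145
NRR = 0.48544 × 0.67145 = 0.32595

0.326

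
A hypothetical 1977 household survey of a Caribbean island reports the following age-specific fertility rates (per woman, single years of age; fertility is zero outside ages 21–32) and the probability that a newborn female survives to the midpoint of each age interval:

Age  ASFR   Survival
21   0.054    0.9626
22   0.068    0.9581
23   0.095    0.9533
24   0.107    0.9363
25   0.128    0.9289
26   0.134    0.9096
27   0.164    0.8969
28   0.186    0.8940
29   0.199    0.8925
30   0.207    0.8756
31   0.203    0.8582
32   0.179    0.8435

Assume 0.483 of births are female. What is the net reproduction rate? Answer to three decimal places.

0.747

Proportion female at birth = 0.483.
Survival-weighted fertility by age (1·fₓ·Sₓ):
  21: 1 × 0.054 × 0.9626 = 0.05198
  22: 1 × 0.068 × 0.9581 = 0.06515
  23: 1 × 0.095 × 0.9533 = 0.09056
  24: 1 × 0.107 × 0.9363 = 0.10018
  25: 1 × 0.128 × 0.9289 = 0.11890
  26: 1 × 0.134 × 0.9096 = 0.12189
  27: 1 × 0.164 × 0.8969 = 0.14709
  28: 1 × 0.186 × 0.8940 = 0.16628
  29: 1 × 0.199 × 0.8925 = 0.17761
  30: 1 × 0.207 × 0.8756 = 0.18125
  31: 1 × 0.203 × 0.8582 = 0.17421
  32: 1 × 0.179 × 0.8435 = 0.15099
Sum = 1.54609
NRR = 0.483 × 1.54609 = 0.74676
An NRR under 1 implies long-run decline under these rates.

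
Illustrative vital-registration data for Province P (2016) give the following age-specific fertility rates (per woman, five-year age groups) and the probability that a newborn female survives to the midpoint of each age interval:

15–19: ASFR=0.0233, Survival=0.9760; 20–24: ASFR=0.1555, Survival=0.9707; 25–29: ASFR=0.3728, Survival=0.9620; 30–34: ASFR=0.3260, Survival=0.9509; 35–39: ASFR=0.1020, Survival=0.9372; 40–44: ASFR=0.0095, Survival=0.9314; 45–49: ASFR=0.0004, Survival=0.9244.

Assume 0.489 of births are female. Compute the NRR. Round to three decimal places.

Proportion female at birth = 0.489.
Each age group contributes 5 × ASFR × survival:
  15–19: 5 × 0.0233 × 0.9760 = 0.11370
  20–24: 5 × 0.1555 × 0.9707 = 0.75472
  25–29: 5 × 0.3728 × 0.9620 = 1.79317
  30–34: 5 × 0.3260 × 0.9509 = 1.54997
  35–39: 5 × 0.1020 × 0.9372 = 0.47797
  40–44: 5 × 0.0095 × 0.9314 = 0.04424
  45–49: 5 × 0.0004 × 0.9244 = 0.00185
Sum = 4.73562
NRR = 0.489 × 4.73562 = 2.31572
With NRR above 1 the population is above replacement fertility.

2.316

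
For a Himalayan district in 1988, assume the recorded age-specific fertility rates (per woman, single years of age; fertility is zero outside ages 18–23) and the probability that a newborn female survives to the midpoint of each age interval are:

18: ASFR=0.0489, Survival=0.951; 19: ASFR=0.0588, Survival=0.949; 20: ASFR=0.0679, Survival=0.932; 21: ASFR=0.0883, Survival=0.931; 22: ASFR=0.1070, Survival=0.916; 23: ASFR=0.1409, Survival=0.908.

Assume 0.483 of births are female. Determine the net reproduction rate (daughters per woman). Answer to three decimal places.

Proportion female at birth = 0.483.
Weighting each age-specific rate by interval width and survival:
  18: 1 × 0.0489 × 0.951 = 0.04650
  19: 1 × 0.0588 × 0.949 = 0.05580
  20: 1 × 0.0679 × 0.932 = 0.06328
  21: 1 × 0.0883 × 0.931 = 0.08221
  22: 1 × 0.1070 × 0.916 = 0.09801
  23: 1 × 0.1409 × 0.908 = 0.12794
Sum = 0.47374
NRR = 0.483 × 0.47374 = 0.22882

0.229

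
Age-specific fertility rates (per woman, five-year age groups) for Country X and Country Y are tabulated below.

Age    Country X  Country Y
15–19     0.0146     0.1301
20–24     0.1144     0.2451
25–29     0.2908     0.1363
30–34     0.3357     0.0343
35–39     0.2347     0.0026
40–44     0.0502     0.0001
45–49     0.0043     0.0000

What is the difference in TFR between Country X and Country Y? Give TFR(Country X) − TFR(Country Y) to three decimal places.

2.481

Country X:
  Sum of ASFRs = 0.0146 + 0.1144 + 0.2908 + 0.3357 + 0.2347 + 0.0502 + 0.0043 = 1.0447
  TFR = 5 × 1.0447 = 5.2235
Country Y:
  Sum of ASFRs = 0.1301 + 0.2451 + 0.1363 + 0.0343 + 0.0026 + 0.0001 + 0.0000 = 0.5485
  TFR = 5 × 0.5485 = 2.7425
Difference = 5.2235 − 2.7425 = 2.481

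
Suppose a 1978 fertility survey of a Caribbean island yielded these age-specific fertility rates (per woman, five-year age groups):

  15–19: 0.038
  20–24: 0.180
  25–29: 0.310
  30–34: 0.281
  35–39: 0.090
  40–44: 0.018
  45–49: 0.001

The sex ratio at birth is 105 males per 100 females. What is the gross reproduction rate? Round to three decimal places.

Proportion female at birth = 100 / (100 + 105) = 0.48780.
Sum of ASFRs = 0.038 + 0.180 + 0.310 + 0.281 + 0.090 + 0.018 + 0.001 = 0.918
TFR = 5 × 0.918 = 4.59
GRR = 0.48780 × 4.59 = 2.23900

2.239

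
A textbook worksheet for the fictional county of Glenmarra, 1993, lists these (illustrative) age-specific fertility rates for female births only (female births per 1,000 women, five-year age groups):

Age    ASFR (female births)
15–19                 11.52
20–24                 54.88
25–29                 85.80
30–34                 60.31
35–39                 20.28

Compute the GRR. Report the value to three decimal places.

1.164

Sum of female ASFRs = 11.52 + 54.88 + 85.80 + 60.31 + 20.28 = 232.79
GRR = 5 × 232.79 / 1000 = 1.16395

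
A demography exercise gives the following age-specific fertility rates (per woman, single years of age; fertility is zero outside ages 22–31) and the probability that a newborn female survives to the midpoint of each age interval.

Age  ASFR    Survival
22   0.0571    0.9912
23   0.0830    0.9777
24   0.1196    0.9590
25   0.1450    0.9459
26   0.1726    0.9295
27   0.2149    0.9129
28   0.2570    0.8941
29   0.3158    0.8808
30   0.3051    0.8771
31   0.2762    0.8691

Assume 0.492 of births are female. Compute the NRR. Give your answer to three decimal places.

0.867

Proportion female at birth = 0.492.
Survival-weighted fertility by age (1·fₓ·Sₓ):
  22: 1 × 0.0571 × 0.9912 = 0.05660
  23: 1 × 0.0830 × 0.9777 = 0.08115
  24: 1 × 0.1196 × 0.9590 = 0.11470
  25: 1 × 0.1450 × 0.9459 = 0.13716
  26: 1 × 0.1726 × 0.9295 = 0.16043
  27: 1 × 0.2149 × 0.9129 = 0.19618
  28: 1 × 0.2570 × 0.8941 = 0.22978
  29: 1 × 0.3158 × 0.8808 = 0.27816
  30: 1 × 0.3051 × 0.8771 = 0.26760
  31: 1 × 0.2762 × 0.8691 = 0.24005
Sum = 1.76181
NRR = 0.492 × 1.76181 = 0.86681
An NRR under 1 implies long-run decline under these rates.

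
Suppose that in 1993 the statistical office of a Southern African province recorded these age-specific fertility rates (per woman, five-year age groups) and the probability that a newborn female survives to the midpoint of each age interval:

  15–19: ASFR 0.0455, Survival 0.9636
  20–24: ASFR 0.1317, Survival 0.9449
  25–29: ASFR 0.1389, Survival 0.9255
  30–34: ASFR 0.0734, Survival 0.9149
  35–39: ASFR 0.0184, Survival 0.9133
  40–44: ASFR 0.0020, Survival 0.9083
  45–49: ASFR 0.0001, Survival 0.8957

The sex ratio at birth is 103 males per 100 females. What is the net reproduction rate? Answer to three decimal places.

0.943

Proportion female at birth = 100 / (100 + 103) = 0.49261.
Weighting each age-specific rate by interval width and survival:
  15–19: 5 × 0.0455 × 0.9636 = 0.21922
  20–24: 5 × 0.1317 × 0.9449 = 0.62222
  25–29: 5 × 0.1389 × 0.9255 = 0.64276
  30–34: 5 × 0.0734 × 0.9149 = 0.33577
  35–39: 5 × 0.0184 × 0.9133 = 0.08402
  40–44: 5 × 0.0020 × 0.9083 = 0.00908
  45–49: 5 × 0.0001 × 0.8957 = 0.00045
Sum = 1.91352
NRR = 0.49261 × 1.91352 = 0.94262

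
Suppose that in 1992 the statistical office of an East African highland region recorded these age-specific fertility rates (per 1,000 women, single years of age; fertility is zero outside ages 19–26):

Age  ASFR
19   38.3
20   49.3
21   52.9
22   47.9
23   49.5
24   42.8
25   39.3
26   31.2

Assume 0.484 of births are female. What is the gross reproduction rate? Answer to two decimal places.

Proportion female at birth = 0.484.
Sum of ASFRs = 38.3 + 49.3 + 52.9 + 47.9 + 49.5 + 42.8 + 39.3 + 31.2 = 351.2
TFR = 351.2 / 1000 = 0.3512
GRR = 0.484 × 0.3512 = 0.16998

0.17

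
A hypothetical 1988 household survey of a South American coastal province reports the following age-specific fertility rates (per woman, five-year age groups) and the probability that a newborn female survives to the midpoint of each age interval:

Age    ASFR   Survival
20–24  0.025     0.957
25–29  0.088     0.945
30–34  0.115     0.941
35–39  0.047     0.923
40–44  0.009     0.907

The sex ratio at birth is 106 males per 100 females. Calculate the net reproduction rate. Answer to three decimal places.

Proportion female at birth = 100 / (100 + 106) = 0.48544.
Each age group contributes 5 × ASFR × survival:
  20–24: 5 × 0.025 × 0.957 = 0.11963
  25–29: 5 × 0.088 × 0.945 = 0.41580
  30–34: 5 × 0.115 × 0.941 = 0.54108
  35–39: 5 × 0.047 × 0.923 = 0.21691
  40–44: 5 × 0.009 × 0.907 = 0.04082
Sum = 1.33424
NRR = 0.48544 × 1.33424 = 0.64769

0.648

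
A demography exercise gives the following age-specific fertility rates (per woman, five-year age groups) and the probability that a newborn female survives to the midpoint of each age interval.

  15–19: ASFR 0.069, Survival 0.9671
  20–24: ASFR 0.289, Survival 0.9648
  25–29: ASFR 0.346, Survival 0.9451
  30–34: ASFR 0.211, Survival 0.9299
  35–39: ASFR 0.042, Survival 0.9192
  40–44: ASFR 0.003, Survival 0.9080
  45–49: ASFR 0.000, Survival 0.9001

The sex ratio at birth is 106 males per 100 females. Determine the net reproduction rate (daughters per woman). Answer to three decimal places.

Proportion female at birth = 100 / (100 + 106) = 0.48544.
Survival-weighted fertility by age (5·fₓ·Sₓ):
  15–19: 5 × 0.069 × 0.9671 = 0.33365
  20–24: 5 × 0.289 × 0.9648 = 1.39414
  25–29: 5 × 0.346 × 0.9451 = 1.63502
  30–34: 5 × 0.211 × 0.9299 = 0.98104
  35–39: 5 × 0.042 × 0.9192 = 0.19303
  40–44: 5 × 0.003 × 0.9080 = 0.01362
  45–49: 5 × 0.000 × 0.9001 = 0.00000
Sum = 4.55050
NRR = 0.48544 × 4.55050 = 2.20899
NRR > 1, so each generation more than replaces itself.

2.209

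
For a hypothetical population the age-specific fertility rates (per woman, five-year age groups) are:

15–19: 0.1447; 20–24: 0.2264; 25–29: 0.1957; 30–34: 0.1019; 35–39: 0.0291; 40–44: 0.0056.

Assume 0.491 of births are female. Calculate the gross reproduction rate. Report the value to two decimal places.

Proportion female at birth = 0.491.
Sum of ASFRs = 0.1447 + 0.2264 + 0.1957 + 0.1019 + 0.0291 + 0.0056 = 0.7034
TFR = 5 × 0.7034 = 3.517
GRR = 0.491 × 3.517 = 1.72685

1.73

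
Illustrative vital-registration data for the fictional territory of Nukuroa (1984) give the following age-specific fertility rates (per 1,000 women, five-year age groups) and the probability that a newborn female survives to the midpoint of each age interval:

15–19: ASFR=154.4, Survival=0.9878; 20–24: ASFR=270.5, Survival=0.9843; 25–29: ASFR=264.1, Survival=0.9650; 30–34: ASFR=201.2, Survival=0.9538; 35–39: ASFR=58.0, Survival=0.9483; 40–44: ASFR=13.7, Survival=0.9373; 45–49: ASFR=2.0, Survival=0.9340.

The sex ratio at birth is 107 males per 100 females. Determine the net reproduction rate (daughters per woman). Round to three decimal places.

2.259

Proportion female at birth = 100 / (100 + 107) = 0.48309.
Per-age-group product (5 × ASFR × survival probability):
  15–19: 5 × 154.4/1000 × 0.9878 = 0.76258
  20–24: 5 × 270.5/1000 × 0.9843 = 1.33127
  25–29: 5 × 264.1/1000 × 0.9650 = 1.27428
  30–34: 5 × 201.2/1000 × 0.9538 = 0.95952
  35–39: 5 × 58.0/1000 × 0.9483 = 0.27501
  40–44: 5 × 13.7/1000 × 0.9373 = 0.06421
  45–49: 5 × 2.0/1000 × 0.9340 = 0.00934
Sum = 4.67621
NRR = 0.48309 × 4.67621 = 2.25903
An NRR exceeding 1 indicates intrinsic growth under these rates.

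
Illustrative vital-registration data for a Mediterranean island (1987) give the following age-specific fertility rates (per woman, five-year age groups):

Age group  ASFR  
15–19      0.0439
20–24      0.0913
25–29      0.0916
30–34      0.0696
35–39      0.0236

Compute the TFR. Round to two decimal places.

1.60

Sum of ASFRs = 0.0439 + 0.0913 + 0.0916 + 0.0696 + 0.0236 = 0.3200
TFR = 5 × 0.3200 = 1.6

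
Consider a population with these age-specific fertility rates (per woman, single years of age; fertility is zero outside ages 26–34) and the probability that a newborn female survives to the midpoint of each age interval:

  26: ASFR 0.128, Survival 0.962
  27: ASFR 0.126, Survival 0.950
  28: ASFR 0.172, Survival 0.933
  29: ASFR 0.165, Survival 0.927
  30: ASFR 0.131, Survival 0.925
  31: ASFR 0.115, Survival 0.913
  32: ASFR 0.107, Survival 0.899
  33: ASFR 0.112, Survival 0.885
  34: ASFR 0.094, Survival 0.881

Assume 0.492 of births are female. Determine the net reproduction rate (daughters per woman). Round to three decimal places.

0.522

Proportion female at birth = 0.492.
Each age group contributes 1 × ASFR × survival:
  26: 1 × 0.128 × 0.962 = 0.12314
  27: 1 × 0.126 × 0.950 = 0.11970
  28: 1 × 0.172 × 0.933 = 0.16048
  29: 1 × 0.165 × 0.927 = 0.15296
  30: 1 × 0.131 × 0.925 = 0.12118
  31: 1 × 0.115 × 0.913 = 0.10500
  32: 1 × 0.107 × 0.899 = 0.09619
  33: 1 × 0.112 × 0.885 = 0.09912
  34: 1 × 0.094 × 0.881 = 0.08281
Sum = 1.06058
NRR = 0.492 × 1.06058 = 0.52181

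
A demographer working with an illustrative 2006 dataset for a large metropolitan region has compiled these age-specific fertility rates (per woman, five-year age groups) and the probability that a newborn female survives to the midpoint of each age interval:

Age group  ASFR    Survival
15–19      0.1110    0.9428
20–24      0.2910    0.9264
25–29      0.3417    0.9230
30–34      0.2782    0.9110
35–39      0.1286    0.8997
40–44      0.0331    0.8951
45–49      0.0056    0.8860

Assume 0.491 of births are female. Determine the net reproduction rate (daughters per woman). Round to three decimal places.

2.684

Proportion female at birth = 0.491.
Survival-weighted fertility by age (5·fₓ·Sₓ):
  15–19: 5 × 0.1110 × 0.9428 = 0.52325
  20–24: 5 × 0.2910 × 0.9264 = 1.34791
  25–29: 5 × 0.3417 × 0.9230 = 1.57695
  30–34: 5 × 0.2782 × 0.9110 = 1.26720
  35–39: 5 × 0.1286 × 0.8997 = 0.57851
  40–44: 5 × 0.0331 × 0.8951 = 0.14814
  45–49: 5 × 0.0056 × 0.8860 = 0.02481
Sum = 5.46677
NRR = 0.491 × 5.46677 = 2.68418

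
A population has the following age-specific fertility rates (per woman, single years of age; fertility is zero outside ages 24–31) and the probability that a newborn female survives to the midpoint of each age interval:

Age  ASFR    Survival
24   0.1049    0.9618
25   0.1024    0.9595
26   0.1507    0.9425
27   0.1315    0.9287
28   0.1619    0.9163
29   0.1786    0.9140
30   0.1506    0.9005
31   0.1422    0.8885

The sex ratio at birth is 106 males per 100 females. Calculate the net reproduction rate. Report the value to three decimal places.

0.503

Proportion female at birth = 100 / (100 + 106) = 0.48544.
Weighting each age-specific rate by interval width and survival:
  24: 1 × 0.1049 × 0.9618 = 0.10089
  25: 1 × 0.1024 × 0.9595 = 0.09825
  26: 1 × 0.1507 × 0.9425 = 0.14203
  27: 1 × 0.1315 × 0.9287 = 0.12212
  28: 1 × 0.1619 × 0.9163 = 0.14835
  29: 1 × 0.1786 × 0.9140 = 0.16324
  30: 1 × 0.1506 × 0.9005 = 0.13562
  31: 1 × 0.1422 × 0.8885 = 0.12634
Sum = 1.03684
NRR = 0.48544 × 1.03684 = 0.50332
With NRR below 1 the population is below replacement fertility.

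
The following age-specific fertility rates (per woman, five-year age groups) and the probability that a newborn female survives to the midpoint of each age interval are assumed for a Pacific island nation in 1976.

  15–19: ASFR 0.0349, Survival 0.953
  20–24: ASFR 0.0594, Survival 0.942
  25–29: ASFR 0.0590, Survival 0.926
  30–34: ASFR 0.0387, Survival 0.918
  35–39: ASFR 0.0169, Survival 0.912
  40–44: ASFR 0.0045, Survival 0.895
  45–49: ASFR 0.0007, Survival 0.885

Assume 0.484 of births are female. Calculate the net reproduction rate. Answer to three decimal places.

0.483

Proportion female at birth = 0.484.
Weighting each age-specific rate by interval width and survival:
  15–19: 5 × 0.0349 × 0.953 = 0.16630
  20–24: 5 × 0.0594 × 0.942 = 0.27977
  25–29: 5 × 0.0590 × 0.926 = 0.27317
  30–34: 5 × 0.0387 × 0.918 = 0.17763
  35–39: 5 × 0.0169 × 0.912 = 0.07706
  40–44: 5 × 0.0045 × 0.895 = 0.02014
  45–49: 5 × 0.0007 × 0.885 = 0.00310
Sum = 0.99717
NRR = 0.484 × 0.99717 = 0.48263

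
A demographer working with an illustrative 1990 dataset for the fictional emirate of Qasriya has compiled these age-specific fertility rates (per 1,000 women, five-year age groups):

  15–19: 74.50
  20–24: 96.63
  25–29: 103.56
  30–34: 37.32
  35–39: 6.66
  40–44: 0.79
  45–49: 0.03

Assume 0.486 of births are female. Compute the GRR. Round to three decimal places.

0.776

Proportion female at birth = 0.486.
Sum of ASFRs = 74.50 + 96.63 + 103.56 + 37.32 + 6.66 + 0.79 + 0.03 = 319.49
TFR = 5 × 319.49 / 1000 = 1.59745
GRR = 0.486 × 1.59745 = 0.77636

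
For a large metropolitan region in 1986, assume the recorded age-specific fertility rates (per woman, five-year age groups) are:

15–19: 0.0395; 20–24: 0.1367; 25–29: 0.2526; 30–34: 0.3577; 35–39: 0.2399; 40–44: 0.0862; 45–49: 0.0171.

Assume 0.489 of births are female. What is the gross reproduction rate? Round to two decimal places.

Proportion female at birth = 0.489.
Sum of ASFRs = 0.0395 + 0.1367 + 0.2526 + 0.3577 + 0.2399 + 0.0862 + 0.0171 = 1.1297
TFR = 5 × 1.1297 = 5.6485
GRR = 0.489 × 5.6485 = 2.76212

2.76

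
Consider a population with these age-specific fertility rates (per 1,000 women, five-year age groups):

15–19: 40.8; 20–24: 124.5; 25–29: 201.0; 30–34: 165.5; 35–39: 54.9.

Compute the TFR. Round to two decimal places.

2.93

Sum of ASFRs = 40.8 + 124.5 + 201.0 + 165.5 + 54.9 = 586.7
TFR = 5 × 586.7 / 1000 = 2.9335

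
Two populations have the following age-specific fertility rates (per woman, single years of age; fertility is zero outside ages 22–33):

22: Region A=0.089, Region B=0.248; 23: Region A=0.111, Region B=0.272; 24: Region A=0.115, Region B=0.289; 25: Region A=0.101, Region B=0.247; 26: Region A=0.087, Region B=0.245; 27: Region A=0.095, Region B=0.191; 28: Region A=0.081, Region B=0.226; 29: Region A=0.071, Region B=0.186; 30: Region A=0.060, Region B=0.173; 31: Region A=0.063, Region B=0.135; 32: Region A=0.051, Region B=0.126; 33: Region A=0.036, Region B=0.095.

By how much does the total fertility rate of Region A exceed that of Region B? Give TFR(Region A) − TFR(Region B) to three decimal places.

Region A:
  Sum of ASFRs = 0.089 + 0.111 + 0.115 + 0.101 + 0.087 + 0.095 + 0.081 + 0.071 + 0.060 + 0.063 + 0.051 + 0.036 = 0.960
  TFR = 0.96
Region B:
  Sum of ASFRs = 0.248 + 0.272 + 0.289 + 0.247 + 0.245 + 0.191 + 0.226 + 0.186 + 0.173 + 0.135 + 0.126 + 0.095 = 2.433
  TFR = 2.433
Difference = 0.96 − 2.433 = -1.473

-1.473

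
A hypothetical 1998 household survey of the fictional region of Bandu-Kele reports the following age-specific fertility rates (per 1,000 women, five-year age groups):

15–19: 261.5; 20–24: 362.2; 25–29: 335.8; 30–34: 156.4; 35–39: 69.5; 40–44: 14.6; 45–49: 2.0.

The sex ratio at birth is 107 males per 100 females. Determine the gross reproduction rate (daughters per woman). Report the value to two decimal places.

Proportion female at birth = 100 / (100 + 107) = 0.48309.
Sum of ASFRs = 261.5 + 362.2 + 335.8 + 156.4 + 69.5 + 14.6 + 2.0 = 1202.0
TFR = 5 × 1202.0 / 1000 = 6.01
GRR = 0.48309 × 6.01 = 2.90337

2.90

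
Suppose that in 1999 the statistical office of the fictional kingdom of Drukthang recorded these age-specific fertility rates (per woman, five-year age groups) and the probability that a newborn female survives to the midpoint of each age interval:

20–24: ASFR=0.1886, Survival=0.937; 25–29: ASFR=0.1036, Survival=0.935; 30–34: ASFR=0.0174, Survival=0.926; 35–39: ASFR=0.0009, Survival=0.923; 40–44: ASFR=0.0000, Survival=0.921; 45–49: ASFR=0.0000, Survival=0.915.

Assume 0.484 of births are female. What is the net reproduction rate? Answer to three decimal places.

0.703

Proportion female at birth = 0.484.
Per-age-group product (5 × ASFR × survival probability):
  20–24: 5 × 0.1886 × 0.937 = 0.88359
  25–29: 5 × 0.1036 × 0.935 = 0.48433
  30–34: 5 × 0.0174 × 0.926 = 0.08056
  35–39: 5 × 0.0009 × 0.923 = 0.00415
  40–44: 5 × 0.0000 × 0.921 = 0.00000
  45–49: 5 × 0.0000 × 0.915 = 0.00000
Sum = 1.45263
NRR = 0.484 × 1.45263 = 0.70307
An NRR under 1 implies long-run decline under these rates.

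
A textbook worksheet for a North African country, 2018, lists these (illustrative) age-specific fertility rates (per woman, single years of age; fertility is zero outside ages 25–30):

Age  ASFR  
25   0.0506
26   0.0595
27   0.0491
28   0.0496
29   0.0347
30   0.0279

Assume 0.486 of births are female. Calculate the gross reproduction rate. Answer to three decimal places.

0.132

Proportion female at birth = 0.486.
Sum of ASFRs = 0.0506 + 0.0595 + 0.0491 + 0.0496 + 0.0347 + 0.0279 = 0.2714
TFR = 0.2714
GRR = 0.486 × 0.2714 = 0.13190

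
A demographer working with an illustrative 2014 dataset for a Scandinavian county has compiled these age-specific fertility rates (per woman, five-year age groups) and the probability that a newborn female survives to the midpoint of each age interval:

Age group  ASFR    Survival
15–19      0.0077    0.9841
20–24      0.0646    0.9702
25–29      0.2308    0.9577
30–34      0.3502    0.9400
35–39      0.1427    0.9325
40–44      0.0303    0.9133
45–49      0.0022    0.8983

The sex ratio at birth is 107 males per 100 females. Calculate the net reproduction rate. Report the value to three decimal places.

Proportion female at birth = 100 / (100 + 107) = 0.48309.
Survival-weighted fertility by age (5·fₓ·Sₓ):
  15–19: 5 × 0.0077 × 0.9841 = 0.03789
  20–24: 5 × 0.0646 × 0.9702 = 0.31337
  25–29: 5 × 0.2308 × 0.9577 = 1.10519
  30–34: 5 × 0.3502 × 0.9400 = 1.64594
  35–39: 5 × 0.1427 × 0.9325 = 0.66534
  40–44: 5 × 0.0303 × 0.9133 = 0.13836
  45–49: 5 × 0.0022 × 0.8983 = 0.00988
Sum = 3.91597
NRR = 0.48309 × 3.91597 = 1.89177

1.892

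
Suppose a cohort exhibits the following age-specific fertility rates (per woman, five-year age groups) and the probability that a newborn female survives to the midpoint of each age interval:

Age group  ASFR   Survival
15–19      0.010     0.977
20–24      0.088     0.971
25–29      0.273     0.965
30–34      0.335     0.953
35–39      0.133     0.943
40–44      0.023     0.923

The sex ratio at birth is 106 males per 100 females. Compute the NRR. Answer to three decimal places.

Proportion female at birth = 100 / (100 + 106) = 0.48544.
Per-age-group product (5 × ASFR × survival probability):
  15–19: 5 × 0.010 × 0.977 = 0.04885
  20–24: 5 × 0.088 × 0.971 = 0.42724
  25–29: 5 × 0.273 × 0.965 = 1.31723
  30–34: 5 × 0.335 × 0.953 = 1.59628
  35–39: 5 × 0.133 × 0.943 = 0.62710
  40–44: 5 × 0.023 × 0.923 = 0.10615
Sum = 4.12285
NRR = 0.48544 × 4.12285 = 2.00140

2.001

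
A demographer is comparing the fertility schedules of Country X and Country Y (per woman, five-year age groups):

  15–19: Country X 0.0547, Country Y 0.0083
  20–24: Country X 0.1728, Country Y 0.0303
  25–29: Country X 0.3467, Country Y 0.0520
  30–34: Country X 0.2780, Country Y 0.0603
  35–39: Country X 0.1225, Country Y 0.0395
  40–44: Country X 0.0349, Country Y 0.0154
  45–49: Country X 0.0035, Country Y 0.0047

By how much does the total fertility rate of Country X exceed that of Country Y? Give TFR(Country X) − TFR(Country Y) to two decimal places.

4.01

Country X:
  Sum of ASFRs = 0.0547 + 0.1728 + 0.3467 + 0.2780 + 0.1225 + 0.0349 + 0.0035 = 1.0131
  TFR = 5 × 1.0131 = 5.0655
Country Y:
  Sum of ASFRs = 0.0083 + 0.0303 + 0.0520 + 0.0603 + 0.0395 + 0.0154 + 0.0047 = 0.2105
  TFR = 5 × 0.2105 = 1.0525
Difference = 5.0655 − 1.0525 = 4.013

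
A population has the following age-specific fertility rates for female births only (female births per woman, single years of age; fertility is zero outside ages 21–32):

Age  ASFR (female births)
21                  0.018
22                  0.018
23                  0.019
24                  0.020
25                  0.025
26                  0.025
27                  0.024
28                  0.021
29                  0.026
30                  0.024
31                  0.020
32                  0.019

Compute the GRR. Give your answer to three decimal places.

0.259

Sum of female ASFRs = 0.018 + 0.018 + 0.019 + 0.020 + 0.025 + 0.025 + 0.024 + 0.021 + 0.026 + 0.024 + 0.020 + 0.019 = 0.259
GRR = 0.259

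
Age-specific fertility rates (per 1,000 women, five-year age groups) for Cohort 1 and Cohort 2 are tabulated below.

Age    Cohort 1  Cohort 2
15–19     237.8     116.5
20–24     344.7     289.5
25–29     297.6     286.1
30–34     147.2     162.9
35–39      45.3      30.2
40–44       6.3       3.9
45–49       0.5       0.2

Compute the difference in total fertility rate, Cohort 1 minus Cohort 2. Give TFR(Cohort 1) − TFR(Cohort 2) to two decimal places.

0.95

Cohort 1:
  Sum of ASFRs = 237.8 + 344.7 + 297.6 + 147.2 + 45.3 + 6.3 + 0.5 = 1079.4
  TFR = 5 × 1079.4 / 1000 = 5.397
Cohort 2:
  Sum of ASFRs = 116.5 + 289.5 + 286.1 + 162.9 + 30.2 + 3.9 + 0.2 = 889.3
  TFR = 5 × 889.3 / 1000 = 4.4465
Difference = 5.397 − 4.4465 = 0.9505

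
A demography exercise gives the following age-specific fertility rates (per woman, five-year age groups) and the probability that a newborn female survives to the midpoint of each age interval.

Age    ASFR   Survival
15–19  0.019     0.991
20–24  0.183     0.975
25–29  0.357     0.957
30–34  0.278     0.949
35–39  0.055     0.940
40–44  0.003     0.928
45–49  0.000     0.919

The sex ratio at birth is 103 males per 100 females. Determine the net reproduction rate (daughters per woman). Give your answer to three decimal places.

2.111

Proportion female at birth = 100 / (100 + 103) = 0.49261.
Each age group contributes 5 × ASFR × survival:
  15–19: 5 × 0.019 × 0.991 = 0.09415
  20–24: 5 × 0.183 × 0.975 = 0.89213
  25–29: 5 × 0.357 × 0.957 = 1.70825
  30–34: 5 × 0.278 × 0.949 = 1.31911
  35–39: 5 × 0.055 × 0.940 = 0.25850
  40–44: 5 × 0.003 × 0.928 = 0.01392
  45–49: 5 × 0.000 × 0.919 = 0.00000
Sum = 4.28606
NRR = 0.49261 × 4.28606 = 2.11136
An NRR exceeding 1 indicates intrinsic growth under these rates.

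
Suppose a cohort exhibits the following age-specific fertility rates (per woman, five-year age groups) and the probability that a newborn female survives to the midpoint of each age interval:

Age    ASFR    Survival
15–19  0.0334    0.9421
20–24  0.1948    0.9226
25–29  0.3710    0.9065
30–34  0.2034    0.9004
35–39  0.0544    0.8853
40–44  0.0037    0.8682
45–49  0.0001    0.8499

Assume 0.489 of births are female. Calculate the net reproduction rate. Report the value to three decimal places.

Proportion female at birth = 0.489.
Weighting each age-specific rate by interval width and survival:
  15–19: 5 × 0.0334 × 0.9421 = 0.15733
  20–24: 5 × 0.1948 × 0.9226 = 0.89861
  25–29: 5 × 0.3710 × 0.9065 = 1.68156
  30–34: 5 × 0.2034 × 0.9004 = 0.91571
  35–39: 5 × 0.0544 × 0.8853 = 0.24080
  40–44: 5 × 0.0037 × 0.8682 = 0.01606
  45–49: 5 × 0.0001 × 0.8499 = 0.00042
Sum = 3.91049
NRR = 0.489 × 3.91049 = 1.91223

1.912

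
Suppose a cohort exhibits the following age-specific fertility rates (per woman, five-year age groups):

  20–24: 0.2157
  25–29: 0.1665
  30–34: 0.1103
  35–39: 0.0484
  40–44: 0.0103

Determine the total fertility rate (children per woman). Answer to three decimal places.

2.756

Sum of ASFRs = 0.2157 + 0.1665 + 0.1103 + 0.0484 + 0.0103 = 0.5512
TFR = 5 × 0.5512 = 2.756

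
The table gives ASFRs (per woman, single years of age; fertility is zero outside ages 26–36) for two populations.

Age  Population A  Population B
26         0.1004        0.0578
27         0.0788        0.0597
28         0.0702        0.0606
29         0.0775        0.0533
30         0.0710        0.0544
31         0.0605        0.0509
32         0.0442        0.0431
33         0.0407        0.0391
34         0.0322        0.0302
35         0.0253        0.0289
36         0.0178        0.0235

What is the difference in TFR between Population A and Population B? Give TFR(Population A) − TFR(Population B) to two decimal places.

0.12

Population A:
  Sum of ASFRs = 0.1004 + 0.0788 + 0.0702 + 0.0775 + 0.0710 + 0.0605 + 0.0442 + 0.0407 + 0.0322 + 0.0253 + 0.0178 = 0.6186
  TFR = 0.6186
Population B:
  Sum of ASFRs = 0.0578 + 0.0597 + 0.0606 + 0.0533 + 0.0544 + 0.0509 + 0.0431 + 0.0391 + 0.0302 + 0.0289 + 0.0235 = 0.5015
  TFR = 0.5015
Difference = 0.6186 − 0.5015 = 0.1171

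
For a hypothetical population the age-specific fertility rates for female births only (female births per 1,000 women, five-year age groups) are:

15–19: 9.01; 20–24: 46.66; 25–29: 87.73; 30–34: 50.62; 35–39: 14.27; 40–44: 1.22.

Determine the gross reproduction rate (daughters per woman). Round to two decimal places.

Sum of female ASFRs = 9.01 + 46.66 + 87.73 + 50.62 + 14.27 + 1.22 = 209.51
GRR = 5 × 209.51 / 1000 = 1.04755

1.05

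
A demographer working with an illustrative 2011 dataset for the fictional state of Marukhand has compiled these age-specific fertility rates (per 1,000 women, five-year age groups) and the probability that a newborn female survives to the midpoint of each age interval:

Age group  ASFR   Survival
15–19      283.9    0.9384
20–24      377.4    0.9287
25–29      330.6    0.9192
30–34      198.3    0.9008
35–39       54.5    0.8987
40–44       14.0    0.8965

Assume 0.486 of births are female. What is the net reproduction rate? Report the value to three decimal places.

2.821

Proportion female at birth = 0.486.
Weighting each age-specific rate by interval width and survival:
  15–19: 5 × 283.9/1000 × 0.9384 = 1.33206
  20–24: 5 × 377.4/1000 × 0.9287 = 1.75246
  25–29: 5 × 330.6/1000 × 0.9192 = 1.51944
  30–34: 5 × 198.3/1000 × 0.9008 = 0.89314
  35–39: 5 × 54.5/1000 × 0.8987 = 0.24490
  40–44: 5 × 14.0/1000 × 0.8965 = 0.06276
Sum = 5.80476
NRR = 0.486 × 5.80476 = 2.82111
An NRR exceeding 1 indicates intrinsic growth under these rates.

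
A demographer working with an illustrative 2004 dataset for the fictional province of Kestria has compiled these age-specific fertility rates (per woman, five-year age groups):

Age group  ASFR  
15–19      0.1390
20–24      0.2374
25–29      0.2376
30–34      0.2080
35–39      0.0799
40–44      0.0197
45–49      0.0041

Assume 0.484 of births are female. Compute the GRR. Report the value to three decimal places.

2.240

Proportion female at birth = 0.484.
Sum of ASFRs = 0.1390 + 0.2374 + 0.2376 + 0.2080 + 0.0799 + 0.0197 + 0.0041 = 0.9257
TFR = 5 × 0.9257 = 4.6285
GRR = 0.484 × 4.6285 = 2.24019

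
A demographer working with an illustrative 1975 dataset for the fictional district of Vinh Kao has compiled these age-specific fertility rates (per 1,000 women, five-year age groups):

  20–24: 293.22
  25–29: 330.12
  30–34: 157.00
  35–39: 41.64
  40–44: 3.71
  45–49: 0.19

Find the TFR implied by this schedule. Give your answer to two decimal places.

4.13

Sum of ASFRs = 293.22 + 330.12 + 157.00 + 41.64 + 3.71 + 0.19 = 825.88
TFR = 5 × 825.88 / 1000 = 4.1294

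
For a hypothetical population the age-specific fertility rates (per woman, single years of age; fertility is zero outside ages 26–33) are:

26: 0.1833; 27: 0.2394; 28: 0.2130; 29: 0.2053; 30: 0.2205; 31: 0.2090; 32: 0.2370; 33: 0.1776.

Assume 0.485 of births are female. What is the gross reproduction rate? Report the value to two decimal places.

0.82

Proportion female at birth = 0.485.
Sum of ASFRs = 0.1833 + 0.2394 + 0.2130 + 0.2053 + 0.2205 + 0.2090 + 0.2370 + 0.1776 = 1.6851
TFR = 1.6851
GRR = 0.485 × 1.6851 = 0.81727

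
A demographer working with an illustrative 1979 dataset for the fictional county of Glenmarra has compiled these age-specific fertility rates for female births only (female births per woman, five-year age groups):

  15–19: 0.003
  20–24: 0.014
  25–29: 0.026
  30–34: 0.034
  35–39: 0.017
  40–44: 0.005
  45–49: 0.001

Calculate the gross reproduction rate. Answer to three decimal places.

0.500

Sum of female ASFRs = 0.003 + 0.014 + 0.026 + 0.034 + 0.017 + 0.005 + 0.001 = 0.100
GRR = 5 × 0.100 = 0.5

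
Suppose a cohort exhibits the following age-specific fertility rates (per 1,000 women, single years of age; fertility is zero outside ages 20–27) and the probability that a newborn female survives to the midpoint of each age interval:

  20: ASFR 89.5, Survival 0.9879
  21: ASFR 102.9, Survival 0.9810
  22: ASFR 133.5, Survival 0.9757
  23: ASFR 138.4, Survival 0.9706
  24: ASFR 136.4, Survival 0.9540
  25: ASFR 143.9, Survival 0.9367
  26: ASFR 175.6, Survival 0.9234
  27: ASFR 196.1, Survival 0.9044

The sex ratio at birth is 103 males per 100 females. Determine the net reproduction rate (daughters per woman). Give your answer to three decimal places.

0.521

Proportion female at birth = 100 / (100 + 103) = 0.49261.
Weighting each age-specific rate by interval width and survival:
  20: 1 × 89.5/1000 × 0.9879 = 0.08842
  21: 1 × 102.9/1000 × 0.9810 = 0.10094
  22: 1 × 133.5/1000 × 0.9757 = 0.13026
  23: 1 × 138.4/1000 × 0.9706 = 0.13433
  24: 1 × 136.4/1000 × 0.9540 = 0.13013
  25: 1 × 143.9/1000 × 0.9367 = 0.13479
  26: 1 × 175.6/1000 × 0.9234 = 0.16215
  27: 1 × 196.1/1000 × 0.9044 = 0.17735
Sum = 1.05837
NRR = 0.49261 × 1.05837 = 0.52136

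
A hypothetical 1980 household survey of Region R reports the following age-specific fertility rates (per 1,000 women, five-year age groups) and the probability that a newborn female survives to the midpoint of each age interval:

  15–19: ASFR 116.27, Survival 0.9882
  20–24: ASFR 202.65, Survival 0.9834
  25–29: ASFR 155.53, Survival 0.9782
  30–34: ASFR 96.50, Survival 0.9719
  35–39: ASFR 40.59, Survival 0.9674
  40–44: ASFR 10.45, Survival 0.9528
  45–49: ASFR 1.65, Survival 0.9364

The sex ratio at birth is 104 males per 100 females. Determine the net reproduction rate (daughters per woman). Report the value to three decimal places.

Proportion female at birth = 100 / (100 + 104) = 0.49020.
Per-age-group product (5 × ASFR × survival probability):
  15–19: 5 × 116.27/1000 × 0.9882 = 0.57449
  20–24: 5 × 202.65/1000 × 0.9834 = 0.99643
  25–29: 5 × 155.53/1000 × 0.9782 = 0.76070
  30–34: 5 × 96.50/1000 × 0.9719 = 0.46894
  35–39: 5 × 40.59/1000 × 0.9674 = 0.19633
  40–44: 5 × 10.45/1000 × 0.9528 = 0.04978
  45–49: 5 × 1.65/1000 × 0.9364 = 0.00773
Sum = 3.05440
NRR = 0.49020 × 3.05440 = 1.49727
NRR > 1, so each generation more than replaces itself.

1.497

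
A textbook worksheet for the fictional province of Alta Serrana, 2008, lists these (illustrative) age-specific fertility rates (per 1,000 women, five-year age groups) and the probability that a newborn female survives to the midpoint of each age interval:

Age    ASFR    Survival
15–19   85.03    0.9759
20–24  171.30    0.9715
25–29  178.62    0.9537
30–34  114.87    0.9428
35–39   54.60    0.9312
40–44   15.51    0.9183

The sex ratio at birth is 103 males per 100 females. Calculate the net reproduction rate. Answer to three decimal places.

1.461

Proportion female at birth = 100 / (100 + 103) = 0.49261.
Weighting each age-specific rate by interval width and survival:
  15–19: 5 × 85.03/1000 × 0.9759 = 0.41490
  20–24: 5 × 171.30/1000 × 0.9715 = 0.83209
  25–29: 5 × 178.62/1000 × 0.9537 = 0.85175
  30–34: 5 × 114.87/1000 × 0.9428 = 0.54150
  35–39: 5 × 54.60/1000 × 0.9312 = 0.25422
  40–44: 5 × 15.51/1000 × 0.9183 = 0.07121
Sum = 2.96567
NRR = 0.49261 × 2.96567 = 1.46092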